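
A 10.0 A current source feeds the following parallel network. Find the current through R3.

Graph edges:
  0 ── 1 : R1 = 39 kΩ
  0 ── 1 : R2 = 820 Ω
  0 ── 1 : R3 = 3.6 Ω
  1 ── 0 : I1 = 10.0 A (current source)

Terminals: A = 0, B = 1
All resistors sit directly between nodes 0 and 1, so they are in parallel and share one voltage V; the full source current 10 A splits among them.
1/R_par = 1/39000 + 1/820 + 1/3.6 = 0.279 S  =>  R_par = 3.584 Ω
V = I × R_par = 10 × 3.584 = 35.84 V
I_R3 = V/R3 = 35.84/3.6 = 9.955 A

Final answer: 9.955 A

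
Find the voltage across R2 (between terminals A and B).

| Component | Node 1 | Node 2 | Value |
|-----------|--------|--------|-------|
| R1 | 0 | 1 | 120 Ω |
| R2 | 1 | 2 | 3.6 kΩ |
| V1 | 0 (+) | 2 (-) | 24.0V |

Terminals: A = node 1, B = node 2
R1 and R2 are in series across V1 (node 0 → node 1 → node 2), and the output A–B is taken across R2, so this is a voltage divider.
Series current: I = V1/(R1 + R2) = 24/(120 + 3600) = 24/3720 = 0.006452 A
V_R2 = I × R2 = V1 × R2/(R1 + R2) = 24 × 3600/3720 = 23.23 V

Final answer: 23.23 V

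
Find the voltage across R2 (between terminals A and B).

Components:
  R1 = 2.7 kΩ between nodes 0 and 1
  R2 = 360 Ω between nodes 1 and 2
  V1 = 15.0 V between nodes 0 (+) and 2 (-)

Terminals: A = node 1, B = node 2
R1 and R2 are in series across V1 (node 0 → node 1 → node 2), and the output A–B is taken across R2, so this is a voltage divider.
Series current: I = V1/(R1 + R2) = 15/(2700 + 360) = 15/3060 = 0.004902 A
V_R2 = I × R2 = V1 × R2/(R1 + R2) = 15 × 360/3060 = 1.765 V

Final answer: 1.765 V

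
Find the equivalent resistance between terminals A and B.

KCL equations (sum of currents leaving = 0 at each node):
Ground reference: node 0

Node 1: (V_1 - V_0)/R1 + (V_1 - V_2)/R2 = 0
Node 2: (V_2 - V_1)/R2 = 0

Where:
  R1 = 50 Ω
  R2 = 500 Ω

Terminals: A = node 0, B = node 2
Reduce the network between node 0 (A) and node 2 (B) by series/parallel combination:
  Rs1 = R1 + R2 (series, joined only at node 1) = 50 + 500 = 550 Ω
R_eq = 550 Ω

Final answer: 550 Ω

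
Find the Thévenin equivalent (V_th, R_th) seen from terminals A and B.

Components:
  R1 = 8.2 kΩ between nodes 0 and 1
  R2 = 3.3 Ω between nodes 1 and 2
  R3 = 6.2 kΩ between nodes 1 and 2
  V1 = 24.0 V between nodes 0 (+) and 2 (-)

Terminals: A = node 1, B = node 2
Step 1 — V_th is the open-circuit voltage V_A - V_B (nothing connected across the terminals).
Nodal analysis, taking node 2 as the 0 V reference.
Source V1 fixes V_0 = 24 V.
KCL at each unknown node (sum of currents leaving = 0; resistances in Ω):
  Node 1: (V_1 - 24)/8200 + (V_1 - 0)/3.3 + (V_1 - 0)/6200 = 0
Collecting terms: 0.3033 × V_1 = 0.002927  =>  V_1 = 0.00965 V
V_th = V_1 - V_2 = 0.00965 - 0 = 0.00965 V
Step 2 — R_th: zero the source — replace V1 by a short circuit (node 2 merges into node 0) — and find the resistance seen between A (node 1) and B (node 0).
Reduce the network between node 1 (A) and node 0 (B) by series/parallel combination:
  Rp1 = R1 ‖ R2 ‖ R3 (parallel, all between nodes 0 and 1) = 1/(1/8200 + 1/3.3 + 1/6200) = 3.297 Ω
R_th = 3.297 Ω

Final answer: V_th = 0.00965 V, R_th = 3.297 Ω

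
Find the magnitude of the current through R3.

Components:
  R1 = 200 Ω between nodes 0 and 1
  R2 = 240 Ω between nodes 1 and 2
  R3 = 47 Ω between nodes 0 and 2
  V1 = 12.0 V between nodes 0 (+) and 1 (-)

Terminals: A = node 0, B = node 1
Nodal analysis, taking node 1 as the 0 V reference.
Source V1 fixes V_0 = 12 V.
KCL at each unknown node (sum of currents leaving = 0; resistances in Ω):
  Node 2: (V_2 - 0)/240 + (V_2 - 12)/47 = 0
Collecting terms: 0.02544 × V_2 = 0.2553  =>  V_2 = 10.03 V
I_R3 = (V_0 - V_2)/R3 = (12 - 10.03)/47 = 0.04181 A
|I_R3| = 0.04181 A

Final answer: |I_R3| = 0.04181 A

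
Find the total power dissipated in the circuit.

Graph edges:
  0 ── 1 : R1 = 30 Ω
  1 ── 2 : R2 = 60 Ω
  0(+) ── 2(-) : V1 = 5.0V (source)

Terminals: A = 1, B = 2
Nodal analysis, taking node 2 as the 0 V reference.
Source V1 fixes V_0 = 5 V.
KCL at each unknown node (sum of currents leaving = 0; resistances in Ω):
  Node 1: (V_1 - 5)/30 + (V_1 - 0)/60 = 0
Collecting terms: 0.05 × V_1 = 0.1667  =>  V_1 = 3.333 V
Power in each resistor, P = (ΔV)²/R:
  P_R1 = (5 - 3.333)²/30 = 0.09259 W
  P_R2 = (3.333 - 0)²/60 = 0.1852 W
P_total = P_R1 + P_R2 = 0.2778 W

Final answer: 0.2778 W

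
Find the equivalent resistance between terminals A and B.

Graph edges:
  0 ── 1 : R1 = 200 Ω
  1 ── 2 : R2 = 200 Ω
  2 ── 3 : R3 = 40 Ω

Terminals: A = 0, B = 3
Reduce the network between node 0 (A) and node 3 (B) by series/parallel combination:
  Rs1 = R1 + R2 (series, joined only at node 1) = 200 + 200 = 400 Ω
  Rs2 = R3 + Rs1 (series, joined only at node 2) = 40 + 400 = 440 Ω
R_eq = 440 Ω

Final answer: 440 Ω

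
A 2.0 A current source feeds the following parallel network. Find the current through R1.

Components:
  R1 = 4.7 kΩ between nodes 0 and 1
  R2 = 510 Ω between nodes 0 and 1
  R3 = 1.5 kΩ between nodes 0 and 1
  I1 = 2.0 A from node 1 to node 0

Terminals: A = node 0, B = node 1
All resistors sit directly between nodes 0 and 1, so they are in parallel and share one voltage V; the full source current 2 A splits among them.
1/R_par = 1/4700 + 1/510 + 1/1500 = 0.00284 S  =>  R_par = 352.1 Ω
V = I × R_par = 2 × 352.1 = 704.2 V
I_R1 = V/R1 = 704.2/4700 = 0.1498 A

Final answer: 0.1498 A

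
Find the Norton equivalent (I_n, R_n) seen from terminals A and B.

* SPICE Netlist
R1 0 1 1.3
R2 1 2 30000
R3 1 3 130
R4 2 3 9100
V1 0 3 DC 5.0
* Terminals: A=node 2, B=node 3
Find the Thévenin equivalent first; then I_n = V_th/R_th and R_n = R_th.
Step 1 — V_th is the open-circuit voltage V_A - V_B (nothing connected across the terminals).
Nodal analysis, taking node 3 as the 0 V reference.
Source V1 fixes V_0 = 5 V.
KCL at each unknown node (sum of currents leaving = 0; resistances in Ω):
  Node 1: (V_1 - 5)/1.3 + (V_1 - V_2)/30000 + (V_1 - 0)/130 = 0
  Node 2: (V_2 - V_1)/30000 + (V_2 - 0)/9100 = 0
Collecting terms (coefficients in siemens):
  0.777·V_1 - 0.00003333·V_2 = 3.846
  0.0001432·V_2 - 0.00003333·V_1 = 0
Determinant D = (0.777)(0.0001432) - (-0.00003333)(-0.00003333) = 0.0001113
V_1 = [(3.846)(0.0001432) - (-0.00003333)(0)]/D = 4.95 V
V_2 = [(0.777)(0) - (3.846)(-0.00003333)]/D = 1.152 V
V_th = V_2 - V_3 = 1.152 - 0 = 1.152 V
Step 2 — R_th: zero the source — replace V1 by a short circuit (node 3 merges into node 0) — and find the resistance seen between A (node 2) and B (node 0).
Reduce the network between node 2 (A) and node 0 (B) by series/parallel combination:
  Rp1 = R1 ‖ R3 (parallel, both between nodes 0 and 1) = 1/(1/1.3 + 1/130) = 1.287 Ω
  Rs1 = R2 + Rp1 (series, joined only at node 1) = 30000 + 1.287 = 30000 Ω
  Rp2 = R4 ‖ Rs1 (parallel, both between nodes 0 and 2) = 1/(1/9100 + 1/30000) = 6982 Ω
R_th = 6.982 kΩ
I_n = V_th/R_th = 1.152/6982 = 0.000165 A, and R_n = R_th = 6.982 kΩ

Final answer: I_n = 0.000165 A, R_n = 6.982 kΩ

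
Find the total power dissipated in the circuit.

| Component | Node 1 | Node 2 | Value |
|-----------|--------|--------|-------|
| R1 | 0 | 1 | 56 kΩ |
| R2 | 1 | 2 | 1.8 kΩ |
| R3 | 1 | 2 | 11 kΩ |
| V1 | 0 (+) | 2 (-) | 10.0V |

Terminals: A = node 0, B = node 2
Nodal analysis, taking node 2 as the 0 V reference.
Source V1 fixes V_0 = 10 V.
KCL at each unknown node (sum of currents leaving = 0; resistances in Ω):
  Node 1: (V_1 - 10)/56000 + (V_1 - 0)/1800 + (V_1 - 0)/11000 = 0
Collecting terms: 0.0006643 × V_1 = 0.0001786  =>  V_1 = 0.2688 V
Power in each resistor, P = (ΔV)²/R:
  P_R1 = (10 - 0.2688)²/56000 = 0.001691 W
  P_R2 = (0.2688 - 0)²/1800 = 0.00004014 W
  P_R3 = (0.2688 - 0)²/11000 = 0.000006569 W
P_total = P_R1 + P_R2 + P_R3 = 0.001738 W

Final answer: 0.001738 W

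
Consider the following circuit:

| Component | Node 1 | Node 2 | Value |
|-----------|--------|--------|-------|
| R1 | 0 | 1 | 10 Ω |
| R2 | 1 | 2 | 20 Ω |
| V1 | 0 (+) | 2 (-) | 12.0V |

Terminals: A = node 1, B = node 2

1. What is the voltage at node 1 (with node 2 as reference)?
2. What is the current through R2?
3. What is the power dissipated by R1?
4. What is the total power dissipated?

Nodal analysis, taking node 2 as the 0 V reference.
Source V1 fixes V_0 = 12 V.
KCL at each unknown node (sum of currents leaving = 0; resistances in Ω):
  Node 1: (V_1 - 12)/10 + (V_1 - 0)/20 = 0
Collecting terms: 0.15 × V_1 = 1.2  =>  V_1 = 8 V
Part 1:
  Read off the nodal solution: V_1 = 8 V
Part 2:
  I_R2 = (V_1 - V_2)/R2 = (8 - 0)/20 = 0.4 A
  Magnitude: I_R2 = 0.4 A
Part 3:
  I_R1 = (V_0 - V_1)/R1 = (12 - 8)/10 = 0.4 A
  P_R1 = I_R1² × R1 = (0.4)² × 10 = 1.6 W
Part 4:
  Power in each resistor, P = (ΔV)²/R:
    P_R1 = (12 - 8)²/10 = 1.6 W
    P_R2 = (8 - 0)²/20 = 3.2 W
  P_total = P_R1 + P_R2 = 4.8 W

Final answers:
1. V_1 = 8 V
2. I_R2 = 0.4 A
3. P_R1 = 1.6 W
4. P_total = 4.8 W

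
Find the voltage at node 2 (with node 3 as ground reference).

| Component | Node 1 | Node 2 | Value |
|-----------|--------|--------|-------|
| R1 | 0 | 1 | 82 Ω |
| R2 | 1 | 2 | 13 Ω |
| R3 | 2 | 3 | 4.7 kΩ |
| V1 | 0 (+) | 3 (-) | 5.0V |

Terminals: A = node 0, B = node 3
Nodal analysis, taking node 3 as the 0 V reference.
Source V1 fixes V_0 = 5 V.
KCL at each unknown node (sum of currents leaving = 0; resistances in Ω):
  Node 1: (V_1 - 5)/82 + (V_1 - V_2)/13 = 0
  Node 2: (V_2 - V_1)/13 + (V_2 - 0)/4700 = 0
Collecting terms (coefficients in siemens):
  0.08912·V_1 - 0.07692·V_2 = 0.06098
  0.07714·V_2 - 0.07692·V_1 = 0
Determinant D = (0.08912)(0.07714) - (-0.07692)(-0.07692) = 0.000957
V_1 = [(0.06098)(0.07714) - (-0.07692)(0)]/D = 4.914 V
V_2 = [(0.08912)(0) - (0.06098)(-0.07692)]/D = 4.901 V
The requested potential is V_2 = 4.901 V.

Final answer: V_2 = 4.901 V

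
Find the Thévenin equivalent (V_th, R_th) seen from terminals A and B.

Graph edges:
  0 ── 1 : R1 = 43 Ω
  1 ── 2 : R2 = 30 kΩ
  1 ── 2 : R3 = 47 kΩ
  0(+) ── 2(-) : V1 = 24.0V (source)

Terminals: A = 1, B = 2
Step 1 — V_th is the open-circuit voltage V_A - V_B (nothing connected across the terminals).
Nodal analysis, taking node 2 as the 0 V reference.
Source V1 fixes V_0 = 24 V.
KCL at each unknown node (sum of currents leaving = 0; resistances in Ω):
  Node 1: (V_1 - 24)/43 + (V_1 - 0)/30000 + (V_1 - 0)/47000 = 0
Collecting terms: 0.02331 × V_1 = 0.5581  =>  V_1 = 23.94 V
V_th = V_1 - V_2 = 23.94 - 0 = 23.94 V
Step 2 — R_th: zero the source — replace V1 by a short circuit (node 2 merges into node 0) — and find the resistance seen between A (node 1) and B (node 0).
Reduce the network between node 1 (A) and node 0 (B) by series/parallel combination:
  Rp1 = R1 ‖ R2 ‖ R3 (parallel, all between nodes 0 and 1) = 1/(1/43 + 1/30000 + 1/47000) = 42.9 Ω
R_th = 42.9 Ω

Final answer: V_th = 23.94 V, R_th = 42.9 Ω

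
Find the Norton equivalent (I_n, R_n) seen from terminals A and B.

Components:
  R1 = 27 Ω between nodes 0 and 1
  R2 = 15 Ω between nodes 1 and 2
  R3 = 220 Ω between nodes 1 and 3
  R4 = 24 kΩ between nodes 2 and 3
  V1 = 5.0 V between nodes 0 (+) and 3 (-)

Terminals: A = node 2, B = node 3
Find the Thévenin equivalent first; then I_n = V_th/R_th and R_n = R_th.
Step 1 — V_th is the open-circuit voltage V_A - V_B (nothing connected across the terminals).
Nodal analysis, taking node 3 as the 0 V reference.
Source V1 fixes V_0 = 5 V.
KCL at each unknown node (sum of currents leaving = 0; resistances in Ω):
  Node 1: (V_1 - 5)/27 + (V_1 - V_2)/15 + (V_1 - 0)/220 = 0
  Node 2: (V_2 - V_1)/15 + (V_2 - 0)/24000 = 0
Collecting terms (coefficients in siemens):
  0.1082·V_1 - 0.06667·V_2 = 0.1852
  0.06671·V_2 - 0.06667·V_1 = 0
Determinant D = (0.1082)(0.06671) - (-0.06667)(-0.06667) = 0.002777
V_1 = [(0.1852)(0.06671) - (-0.06667)(0)]/D = 4.449 V
V_2 = [(0.1082)(0) - (0.1852)(-0.06667)]/D = 4.446 V
V_th = V_2 - V_3 = 4.446 - 0 = 4.446 V
Step 2 — R_th: zero the source — replace V1 by a short circuit (node 3 merges into node 0) — and find the resistance seen between A (node 2) and B (node 0).
Reduce the network between node 2 (A) and node 0 (B) by series/parallel combination:
  Rp1 = R1 ‖ R3 (parallel, both between nodes 0 and 1) = 1/(1/27 + 1/220) = 24.05 Ω
  Rs1 = R2 + Rp1 (series, joined only at node 1) = 15 + 24.05 = 39.05 Ω
  Rp2 = R4 ‖ Rs1 (parallel, both between nodes 0 and 2) = 1/(1/24000 + 1/39.05) = 38.99 Ω
R_th = 38.99 Ω
I_n = V_th/R_th = 4.446/38.99 = 0.114 A, and R_n = R_th = 38.99 Ω

Final answer: I_n = 0.114 A, R_n = 38.99 Ω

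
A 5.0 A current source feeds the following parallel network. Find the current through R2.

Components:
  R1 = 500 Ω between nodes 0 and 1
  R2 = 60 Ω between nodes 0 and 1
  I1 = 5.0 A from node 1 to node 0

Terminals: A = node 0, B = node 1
All resistors sit directly between nodes 0 and 1, so they are in parallel and share one voltage V; the full source current 5 A splits among them.
1/R_par = 1/500 + 1/60 = 0.01867 S  =>  R_par = 53.57 Ω
V = I × R_par = 5 × 53.57 = 267.9 V
I_R2 = V/R2 = 267.9/60 = 4.464 A

Final answer: 4.464 A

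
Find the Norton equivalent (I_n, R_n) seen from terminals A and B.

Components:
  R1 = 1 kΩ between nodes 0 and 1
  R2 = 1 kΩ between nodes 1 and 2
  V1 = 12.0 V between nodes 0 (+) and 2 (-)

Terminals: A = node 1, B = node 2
Find the Thévenin equivalent first; then I_n = V_th/R_th and R_n = R_th.
Step 1 — V_th is the open-circuit voltage V_A - V_B (nothing connected across the terminals).
Nodal analysis, taking node 2 as the 0 V reference.
Source V1 fixes V_0 = 12 V.
KCL at each unknown node (sum of currents leaving = 0; resistances in Ω):
  Node 1: (V_1 - 12)/1000 + (V_1 - 0)/1000 = 0
Collecting terms: 0.002 × V_1 = 0.012  =>  V_1 = 6 V
V_th = V_1 - V_2 = 6 - 0 = 6 V
Step 2 — R_th: zero the source — replace V1 by a short circuit (node 2 merges into node 0) — and find the resistance seen between A (node 1) and B (node 0).
Reduce the network between node 1 (A) and node 0 (B) by series/parallel combination:
  Rp1 = R1 ‖ R2 (parallel, both between nodes 0 and 1) = 1/(1/1000 + 1/1000) = 500 Ω
R_th = 500 Ω
I_n = V_th/R_th = 6/500 = 0.012 A, and R_n = R_th = 500 Ω

Final answer: I_n = 0.012 A, R_n = 500 Ω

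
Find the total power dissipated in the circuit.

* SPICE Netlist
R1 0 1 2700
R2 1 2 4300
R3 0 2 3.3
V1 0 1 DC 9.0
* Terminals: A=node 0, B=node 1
Nodal analysis, taking node 1 as the 0 V reference.
Source V1 fixes V_0 = 9 V.
KCL at each unknown node (sum of currents leaving = 0; resistances in Ω):
  Node 2: (V_2 - 0)/4300 + (V_2 - 9)/3.3 = 0
Collecting terms: 0.3033 × V_2 = 2.727  =>  V_2 = 8.993 V
Power in each resistor, P = (ΔV)²/R:
  P_R1 = (9 - 0)²/2700 = 0.03 W
  P_R2 = (0 - 8.993)²/4300 = 0.01881 W
  P_R3 = (9 - 8.993)²/3.3 = 0.00001443 W
P_total = P_R1 + P_R2 + P_R3 = 0.04882 W

Final answer: 0.04882 W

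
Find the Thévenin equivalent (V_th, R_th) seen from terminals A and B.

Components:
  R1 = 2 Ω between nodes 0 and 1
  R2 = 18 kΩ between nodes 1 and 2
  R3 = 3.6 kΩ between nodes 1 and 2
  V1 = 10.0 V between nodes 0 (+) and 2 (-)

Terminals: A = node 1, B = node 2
Step 1 — V_th is the open-circuit voltage V_A - V_B (nothing connected across the terminals).
Nodal analysis, taking node 2 as the 0 V reference.
Source V1 fixes V_0 = 10 V.
KCL at each unknown node (sum of currents leaving = 0; resistances in Ω):
  Node 1: (V_1 - 10)/2 + (V_1 - 0)/18000 + (V_1 - 0)/3600 = 0
Collecting terms: 0.5003 × V_1 = 5  =>  V_1 = 9.993 V
V_th = V_1 - V_2 = 9.993 - 0 = 9.993 V
Step 2 — R_th: zero the source — replace V1 by a short circuit (node 2 merges into node 0) — and find the resistance seen between A (node 1) and B (node 0).
Reduce the network between node 1 (A) and node 0 (B) by series/parallel combination:
  Rp1 = R1 ‖ R2 ‖ R3 (parallel, all between nodes 0 and 1) = 1/(1/2 + 1/18000 + 1/3600) = 1.999 Ω
R_th = 1.999 Ω

Final answer: V_th = 9.993 V, R_th = 1.999 Ω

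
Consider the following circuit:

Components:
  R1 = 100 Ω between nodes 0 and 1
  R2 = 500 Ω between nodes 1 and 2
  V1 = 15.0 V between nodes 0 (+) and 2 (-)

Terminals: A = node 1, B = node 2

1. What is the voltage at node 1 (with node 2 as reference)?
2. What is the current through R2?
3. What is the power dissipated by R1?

Nodal analysis, taking node 2 as the 0 V reference.
Source V1 fixes V_0 = 15 V.
KCL at each unknown node (sum of currents leaving = 0; resistances in Ω):
  Node 1: (V_1 - 15)/100 + (V_1 - 0)/500 = 0
Collecting terms: 0.012 × V_1 = 0.15  =>  V_1 = 12.5 V
Part 1:
  Read off the nodal solution: V_1 = 12.5 V
Part 2:
  I_R2 = (V_1 - V_2)/R2 = (12.5 - 0)/500 = 0.025 A
  Magnitude: I_R2 = 0.025 A
Part 3:
  I_R1 = (V_0 - V_1)/R1 = (15 - 12.5)/100 = 0.025 A
  P_R1 = I_R1² × R1 = (0.025)² × 100 = 0.0625 W

Final answers:
1. V_1 = 12.5 V
2. I_R2 = 0.025 A
3. P_R1 = 0.0625 W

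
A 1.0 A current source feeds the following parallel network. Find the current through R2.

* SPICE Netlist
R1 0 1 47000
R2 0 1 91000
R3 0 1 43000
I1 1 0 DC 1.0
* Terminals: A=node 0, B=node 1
All resistors sit directly between nodes 0 and 1, so they are in parallel and share one voltage V; the full source current 1 A splits among them.
1/R_par = 1/47000 + 1/91000 + 1/43000 = 0.00005552 S  =>  R_par = 18010 Ω
V = I × R_par = 1 × 18010 = 18010 V
I_R2 = V/R2 = 18010/91000 = 0.1979 A

Final answer: 0.1979 A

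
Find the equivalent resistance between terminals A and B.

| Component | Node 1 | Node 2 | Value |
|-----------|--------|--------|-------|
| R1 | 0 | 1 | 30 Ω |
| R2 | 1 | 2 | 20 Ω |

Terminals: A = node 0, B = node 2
Reduce the network between node 0 (A) and node 2 (B) by series/parallel combination:
  Rs1 = R1 + R2 (series, joined only at node 1) = 30 + 20 = 50 Ω
R_eq = 50 Ω

Final answer: 50 Ω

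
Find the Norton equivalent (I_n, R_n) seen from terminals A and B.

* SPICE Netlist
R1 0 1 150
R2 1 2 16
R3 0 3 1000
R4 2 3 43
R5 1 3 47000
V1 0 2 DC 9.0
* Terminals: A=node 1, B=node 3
Find the Thévenin equivalent first; then I_n = V_th/R_th and R_n = R_th.
Step 1 — V_th is the open-circuit voltage V_A - V_B (nothing connected across the terminals).
Nodal analysis, taking node 2 as the 0 V reference.
Source V1 fixes V_0 = 9 V.
KCL at each unknown node (sum of currents leaving = 0; resistances in Ω):
  Node 1: (V_1 - 9)/150 + (V_1 - 0)/16 + (V_1 - V_3)/47000 = 0
  Node 3: (V_3 - 9)/1000 + (V_3 - 0)/43 + (V_3 - V_1)/47000 = 0
Collecting terms (coefficients in siemens):
  0.06919·V_1 - 0.00002128·V_3 = 0.06
  0.02428·V_3 - 0.00002128·V_1 = 0.009
Determinant D = (0.06919)(0.02428) - (-0.00002128)(-0.00002128) = 0.00168
V_1 = [(0.06)(0.02428) - (-0.00002128)(0.009)]/D = 0.8673 V
V_3 = [(0.06919)(0.009) - (0.06)(-0.00002128)]/D = 0.3715 V
V_th = V_1 - V_3 = 0.8673 - 0.3715 = 0.4958 V
Step 2 — R_th: zero the source — replace V1 by a short circuit (node 2 merges into node 0) — and find the resistance seen between A (node 1) and B (node 3).
Reduce the network between node 1 (A) and node 3 (B) by series/parallel combination:
  Rp1 = R1 ‖ R2 (parallel, both between nodes 0 and 1) = 1/(1/150 + 1/16) = 14.46 Ω
  Rp2 = R3 ‖ R4 (parallel, both between nodes 0 and 3) = 1/(1/1000 + 1/43) = 41.23 Ω
  Rs1 = Rp1 + Rp2 (series, joined only at node 0) = 14.46 + 41.23 = 55.69 Ω
  Rp3 = R5 ‖ Rs1 (parallel, both between nodes 1 and 3) = 1/(1/47000 + 1/55.69) = 55.62 Ω
R_th = 55.62 Ω
I_n = V_th/R_th = 0.4958/55.62 = 0.008915 A, and R_n = R_th = 55.62 Ω

Final answer: I_n = 0.008915 A, R_n = 55.62 Ω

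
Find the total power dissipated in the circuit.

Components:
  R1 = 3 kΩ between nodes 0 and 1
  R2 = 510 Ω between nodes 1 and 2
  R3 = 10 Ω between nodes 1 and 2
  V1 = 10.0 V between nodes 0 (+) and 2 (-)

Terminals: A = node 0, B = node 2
Nodal analysis, taking node 2 as the 0 V reference.
Source V1 fixes V_0 = 10 V.
KCL at each unknown node (sum of currents leaving = 0; resistances in Ω):
  Node 1: (V_1 - 10)/3000 + (V_1 - 0)/510 + (V_1 - 0)/10 = 0
Collecting terms: 0.1023 × V_1 = 0.003333  =>  V_1 = 0.03259 V
Power in each resistor, P = (ΔV)²/R:
  P_R1 = (10 - 0.03259)²/3000 = 0.03312 W
  P_R2 = (0.03259 - 0)²/510 = 0.000002082 W
  P_R3 = (0.03259 - 0)²/10 = 0.0001062 W
P_total = P_R1 + P_R2 + P_R3 = 0.03322 W

Final answer: 0.03322 W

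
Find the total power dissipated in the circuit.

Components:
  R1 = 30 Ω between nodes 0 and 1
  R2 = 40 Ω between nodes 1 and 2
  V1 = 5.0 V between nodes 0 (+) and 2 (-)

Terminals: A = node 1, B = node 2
Nodal analysis, taking node 2 as the 0 V reference.
Source V1 fixes V_0 = 5 V.
KCL at each unknown node (sum of currents leaving = 0; resistances in Ω):
  Node 1: (V_1 - 5)/30 + (V_1 - 0)/40 = 0
Collecting terms: 0.05833 × V_1 = 0.1667  =>  V_1 = 2.857 V
Power in each resistor, P = (ΔV)²/R:
  P_R1 = (5 - 2.857)²/30 = 0.1531 W
  P_R2 = (2.857 - 0)²/40 = 0.2041 W
P_total = P_R1 + P_R2 = 0.3571 W

Final answer: 0.3571 W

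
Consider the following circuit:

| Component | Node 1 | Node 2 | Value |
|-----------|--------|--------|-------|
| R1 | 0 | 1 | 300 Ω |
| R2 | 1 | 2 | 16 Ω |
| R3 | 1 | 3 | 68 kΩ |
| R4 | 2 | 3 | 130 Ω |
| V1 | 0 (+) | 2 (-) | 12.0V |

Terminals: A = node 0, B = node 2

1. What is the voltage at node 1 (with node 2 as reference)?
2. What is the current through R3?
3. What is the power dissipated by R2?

Nodal analysis, taking node 2 as the 0 V reference.
Source V1 fixes V_0 = 12 V.
KCL at each unknown node (sum of currents leaving = 0; resistances in Ω):
  Node 1: (V_1 - 12)/300 + (V_1 - 0)/16 + (V_1 - V_3)/68000 = 0
  Node 3: (V_3 - V_1)/68000 + (V_3 - 0)/130 = 0
Collecting terms (coefficients in siemens):
  0.06585·V_1 - 0.00001471·V_3 = 0.04
  0.007707·V_3 - 0.00001471·V_1 = 0
Determinant D = (0.06585)(0.007707) - (-0.00001471)(-0.00001471) = 0.0005075
V_1 = [(0.04)(0.007707) - (-0.00001471)(0)]/D = 0.6075 V
V_3 = [(0.06585)(0) - (0.04)(-0.00001471)]/D = 0.001159 V
Part 1:
  Read off the nodal solution: V_1 = 0.6075 V
Part 2:
  I_R3 = (V_1 - V_3)/R3 = (0.6075 - 0.001159)/68000 = 0.000008916 A
  Magnitude: I_R3 = 0.000008916 A
Part 3:
  I_R2 = (V_1 - V_2)/R2 = (0.6075 - 0)/16 = 0.03797 A
  P_R2 = I_R2² × R2 = (0.03797)² × 16 = 0.02306 W

Final answers:
1. V_1 = 0.6075 V
2. I_R3 = 8.916e-06 A
3. P_R2 = 0.02306 W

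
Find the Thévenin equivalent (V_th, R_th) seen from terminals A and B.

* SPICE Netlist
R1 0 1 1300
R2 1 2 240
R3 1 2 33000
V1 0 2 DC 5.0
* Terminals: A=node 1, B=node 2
Step 1 — V_th is the open-circuit voltage V_A - V_B (nothing connected across the terminals).
Nodal analysis, taking node 2 as the 0 V reference.
Source V1 fixes V_0 = 5 V.
KCL at each unknown node (sum of currents leaving = 0; resistances in Ω):
  Node 1: (V_1 - 5)/1300 + (V_1 - 0)/240 + (V_1 - 0)/33000 = 0
Collecting terms: 0.004966 × V_1 = 0.003846  =>  V_1 = 0.7745 V
V_th = V_1 - V_2 = 0.7745 - 0 = 0.7745 V
Step 2 — R_th: zero the source — replace V1 by a short circuit (node 2 merges into node 0) — and find the resistance seen between A (node 1) and B (node 0).
Reduce the network between node 1 (A) and node 0 (B) by series/parallel combination:
  Rp1 = R1 ‖ R2 ‖ R3 (parallel, all between nodes 0 and 1) = 1/(1/1300 + 1/240 + 1/33000) = 201.4 Ω
R_th = 201.4 Ω

Final answer: V_th = 0.7745 V, R_th = 201.4 Ω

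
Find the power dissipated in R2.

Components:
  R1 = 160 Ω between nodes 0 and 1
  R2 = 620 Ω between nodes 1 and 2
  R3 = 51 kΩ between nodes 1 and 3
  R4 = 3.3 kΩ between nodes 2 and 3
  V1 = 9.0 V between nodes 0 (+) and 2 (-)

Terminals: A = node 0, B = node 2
Nodal analysis, taking node 2 as the 0 V reference.
Source V1 fixes V_0 = 9 V.
KCL at each unknown node (sum of currents leaving = 0; resistances in Ω):
  Node 1: (V_1 - 9)/160 + (V_1 - 0)/620 + (V_1 - V_3)/51000 = 0
  Node 3: (V_3 - V_1)/51000 + (V_3 - 0)/3300 = 0
Collecting terms (coefficients in siemens):
  0.007883·V_1 - 0.00001961·V_3 = 0.05625
  0.0003226·V_3 - 0.00001961·V_1 = 0
Determinant D = (0.007883)(0.0003226) - (-0.00001961)(-0.00001961) = 0.000002543
V_1 = [(0.05625)(0.0003226) - (-0.00001961)(0)]/D = 7.137 V
V_3 = [(0.007883)(0) - (0.05625)(-0.00001961)]/D = 0.4337 V
I_R2 = (V_1 - V_2)/R2 = (7.137 - 0)/620 = 0.01151 A
P_R2 = I_R2² × R2 = (0.01151)² × 620 = 0.08216 W

Final answer: 0.08216 W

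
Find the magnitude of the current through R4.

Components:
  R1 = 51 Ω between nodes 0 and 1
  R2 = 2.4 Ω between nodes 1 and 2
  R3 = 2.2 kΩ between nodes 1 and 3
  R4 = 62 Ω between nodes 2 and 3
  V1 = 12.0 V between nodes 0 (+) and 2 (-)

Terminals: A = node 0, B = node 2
Nodal analysis, taking node 2 as the 0 V reference.
Source V1 fixes V_0 = 12 V.
KCL at each unknown node (sum of currents leaving = 0; resistances in Ω):
  Node 1: (V_1 - 12)/51 + (V_1 - 0)/2.4 + (V_1 - V_3)/2200 = 0
  Node 3: (V_3 - V_1)/2200 + (V_3 - 0)/62 = 0
Collecting terms (coefficients in siemens):
  0.4367·V_1 - 0.0004545·V_3 = 0.2353
  0.01658·V_3 - 0.0004545·V_1 = 0
Determinant D = (0.4367)(0.01658) - (-0.0004545)(-0.0004545) = 0.007242
V_1 = [(0.2353)(0.01658) - (-0.0004545)(0)]/D = 0.5388 V
V_3 = [(0.4367)(0) - (0.2353)(-0.0004545)]/D = 0.01477 V
I_R4 = (V_2 - V_3)/R4 = (0 - 0.01477)/62 = -0.0002382 A
|I_R4| = 0.0002382 A

Final answer: |I_R4| = 0.0002382 A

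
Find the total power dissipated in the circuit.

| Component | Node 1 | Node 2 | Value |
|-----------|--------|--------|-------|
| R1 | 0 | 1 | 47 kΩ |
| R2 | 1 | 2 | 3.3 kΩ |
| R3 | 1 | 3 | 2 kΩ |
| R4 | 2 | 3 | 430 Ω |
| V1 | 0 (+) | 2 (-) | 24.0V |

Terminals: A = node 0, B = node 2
Nodal analysis, taking node 2 as the 0 V reference.
Source V1 fixes V_0 = 24 V.
KCL at each unknown node (sum of currents leaving = 0; resistances in Ω):
  Node 1: (V_1 - 24)/47000 + (V_1 - 0)/3300 + (V_1 - V_3)/2000 = 0
  Node 3: (V_3 - V_1)/2000 + (V_3 - 0)/430 = 0
Collecting terms (coefficients in siemens):
  0.0008243·V_1 - 0.0005·V_3 = 0.0005106
  0.002826·V_3 - 0.0005·V_1 = 0
Determinant D = (0.0008243)(0.002826) - (-0.0005)(-0.0005) = 0.000002079
V_1 = [(0.0005106)(0.002826) - (-0.0005)(0)]/D = 0.694 V
V_3 = [(0.0008243)(0) - (0.0005106)(-0.0005)]/D = 0.1228 V
Power in each resistor, P = (ΔV)²/R:
  P_R1 = (24 - 0.694)²/47000 = 0.01156 W
  P_R2 = (0.694 - 0)²/3300 = 0.0001459 W
  P_R3 = (0.694 - 0.1228)²/2000 = 0.0001631 W
  P_R4 = (0 - 0.1228)²/430 = 0.00003507 W
P_total = P_R1 + P_R2 + P_R3 + P_R4 = 0.0119 W

Final answer: 0.0119 W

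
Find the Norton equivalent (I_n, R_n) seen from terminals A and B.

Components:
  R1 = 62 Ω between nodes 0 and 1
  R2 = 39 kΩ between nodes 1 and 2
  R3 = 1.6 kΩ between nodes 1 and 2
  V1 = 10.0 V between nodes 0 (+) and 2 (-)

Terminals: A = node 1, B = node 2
Find the Thévenin equivalent first; then I_n = V_th/R_th and R_n = R_th.
Step 1 — V_th is the open-circuit voltage V_A - V_B (nothing connected across the terminals).
Nodal analysis, taking node 2 as the 0 V reference.
Source V1 fixes V_0 = 10 V.
KCL at each unknown node (sum of currents leaving = 0; resistances in Ω):
  Node 1: (V_1 - 10)/62 + (V_1 - 0)/39000 + (V_1 - 0)/1600 = 0
Collecting terms: 0.01678 × V_1 = 0.1613  =>  V_1 = 9.612 V
V_th = V_1 - V_2 = 9.612 - 0 = 9.612 V
Step 2 — R_th: zero the source — replace V1 by a short circuit (node 2 merges into node 0) — and find the resistance seen between A (node 1) and B (node 0).
Reduce the network between node 1 (A) and node 0 (B) by series/parallel combination:
  Rp1 = R1 ‖ R2 ‖ R3 (parallel, all between nodes 0 and 1) = 1/(1/62 + 1/39000 + 1/1600) = 59.6 Ω
R_th = 59.6 Ω
I_n = V_th/R_th = 9.612/59.6 = 0.1613 A, and R_n = R_th = 59.6 Ω

Final answer: I_n = 0.1613 A, R_n = 59.6 Ω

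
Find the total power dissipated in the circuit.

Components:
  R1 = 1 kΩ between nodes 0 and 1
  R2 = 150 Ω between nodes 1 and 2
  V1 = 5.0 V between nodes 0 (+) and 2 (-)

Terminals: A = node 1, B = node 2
Nodal analysis, taking node 2 as the 0 V reference.
Source V1 fixes V_0 = 5 V.
KCL at each unknown node (sum of currents leaving = 0; resistances in Ω):
  Node 1: (V_1 - 5)/1000 + (V_1 - 0)/150 = 0
Collecting terms: 0.007667 × V_1 = 0.005  =>  V_1 = 0.6522 V
Power in each resistor, P = (ΔV)²/R:
  P_R1 = (5 - 0.6522)²/1000 = 0.0189 W
  P_R2 = (0.6522 - 0)²/150 = 0.002836 W
P_total = P_R1 + P_R2 = 0.02174 W

Final answer: 0.02174 W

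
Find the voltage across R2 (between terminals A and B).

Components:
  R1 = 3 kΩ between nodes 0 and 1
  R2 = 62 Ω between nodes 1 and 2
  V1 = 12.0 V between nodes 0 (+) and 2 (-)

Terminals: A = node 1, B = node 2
R1 and R2 are in series across V1 (node 0 → node 1 → node 2), and the output A–B is taken across R2, so this is a voltage divider.
Series current: I = V1/(R1 + R2) = 12/(3000 + 62) = 12/3062 = 0.003919 A
V_R2 = I × R2 = V1 × R2/(R1 + R2) = 12 × 62/3062 = 0.243 V

Final answer: 0.243 V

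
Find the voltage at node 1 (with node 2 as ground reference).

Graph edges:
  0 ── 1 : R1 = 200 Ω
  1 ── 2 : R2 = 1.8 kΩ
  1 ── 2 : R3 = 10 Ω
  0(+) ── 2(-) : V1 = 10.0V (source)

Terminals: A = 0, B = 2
Nodal analysis, taking node 2 as the 0 V reference.
Source V1 fixes V_0 = 10 V.
KCL at each unknown node (sum of currents leaving = 0; resistances in Ω):
  Node 1: (V_1 - 10)/200 + (V_1 - 0)/1800 + (V_1 - 0)/10 = 0
Collecting terms: 0.1056 × V_1 = 0.05  =>  V_1 = 0.4737 V
The requested potential is V_1 = 0.4737 V.

Final answer: V_1 = 0.4737 V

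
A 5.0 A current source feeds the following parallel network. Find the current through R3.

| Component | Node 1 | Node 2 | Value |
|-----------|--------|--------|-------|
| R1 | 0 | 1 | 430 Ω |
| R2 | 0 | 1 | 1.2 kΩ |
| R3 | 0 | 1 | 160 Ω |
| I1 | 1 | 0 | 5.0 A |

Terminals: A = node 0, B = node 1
All resistors sit directly between nodes 0 and 1, so they are in parallel and share one voltage V; the full source current 5 A splits among them.
1/R_par = 1/430 + 1/1200 + 1/160 = 0.009409 S  =>  R_par = 106.3 Ω
V = I × R_par = 5 × 106.3 = 531.4 V
I_R3 = V/R3 = 531.4/160 = 3.321 A

Final answer: 3.321 A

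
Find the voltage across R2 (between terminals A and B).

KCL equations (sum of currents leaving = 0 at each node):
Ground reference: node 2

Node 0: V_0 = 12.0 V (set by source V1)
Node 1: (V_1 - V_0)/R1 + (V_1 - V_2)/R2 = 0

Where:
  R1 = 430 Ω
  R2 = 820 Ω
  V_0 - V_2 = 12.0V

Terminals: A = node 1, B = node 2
R1 and R2 are in series across V1 (node 0 → node 1 → node 2), and the output A–B is taken across R2, so this is a voltage divider.
Series current: I = V1/(R1 + R2) = 12/(430 + 820) = 12/1250 = 0.0096 A
V_R2 = I × R2 = V1 × R2/(R1 + R2) = 12 × 820/1250 = 7.872 V

Final answer: 7.872 V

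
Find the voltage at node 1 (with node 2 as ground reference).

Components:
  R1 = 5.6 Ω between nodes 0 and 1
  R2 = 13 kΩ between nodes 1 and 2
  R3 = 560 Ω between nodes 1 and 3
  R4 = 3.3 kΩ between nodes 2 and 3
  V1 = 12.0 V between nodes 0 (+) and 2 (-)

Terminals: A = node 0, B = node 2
Nodal analysis, taking node 2 as the 0 V reference.
Source V1 fixes V_0 = 12 V.
KCL at each unknown node (sum of currents leaving = 0; resistances in Ω):
  Node 1: (V_1 - 12)/5.6 + (V_1 - 0)/13000 + (V_1 - V_3)/560 = 0
  Node 3: (V_3 - V_1)/560 + (V_3 - 0)/3300 = 0
Collecting terms (coefficients in siemens):
  0.1804·V_1 - 0.001786·V_3 = 2.143
  0.002089·V_3 - 0.001786·V_1 = 0
Determinant D = (0.1804)(0.002089) - (-0.001786)(-0.001786) = 0.0003737
V_1 = [(2.143)(0.002089) - (-0.001786)(0)]/D = 11.98 V
V_3 = [(0.1804)(0) - (2.143)(-0.001786)]/D = 10.24 V
The requested potential is V_1 = 11.98 V.

Final answer: V_1 = 11.98 V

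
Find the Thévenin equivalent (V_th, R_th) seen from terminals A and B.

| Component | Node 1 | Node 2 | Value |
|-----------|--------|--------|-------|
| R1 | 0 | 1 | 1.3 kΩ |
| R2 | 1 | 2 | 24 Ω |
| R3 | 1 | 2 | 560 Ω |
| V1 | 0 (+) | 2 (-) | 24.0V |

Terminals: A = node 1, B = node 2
Step 1 — V_th is the open-circuit voltage V_A - V_B (nothing connected across the terminals).
Nodal analysis, taking node 2 as the 0 V reference.
Source V1 fixes V_0 = 24 V.
KCL at each unknown node (sum of currents leaving = 0; resistances in Ω):
  Node 1: (V_1 - 24)/1300 + (V_1 - 0)/24 + (V_1 - 0)/560 = 0
Collecting terms: 0.04422 × V_1 = 0.01846  =>  V_1 = 0.4175 V
V_th = V_1 - V_2 = 0.4175 - 0 = 0.4175 V
Step 2 — R_th: zero the source — replace V1 by a short circuit (node 2 merges into node 0) — and find the resistance seen between A (node 1) and B (node 0).
Reduce the network between node 1 (A) and node 0 (B) by series/parallel combination:
  Rp1 = R1 ‖ R2 ‖ R3 (parallel, all between nodes 0 and 1) = 1/(1/1300 + 1/24 + 1/560) = 22.61 Ω
R_th = 22.61 Ω

Final answer: V_th = 0.4175 V, R_th = 22.61 Ω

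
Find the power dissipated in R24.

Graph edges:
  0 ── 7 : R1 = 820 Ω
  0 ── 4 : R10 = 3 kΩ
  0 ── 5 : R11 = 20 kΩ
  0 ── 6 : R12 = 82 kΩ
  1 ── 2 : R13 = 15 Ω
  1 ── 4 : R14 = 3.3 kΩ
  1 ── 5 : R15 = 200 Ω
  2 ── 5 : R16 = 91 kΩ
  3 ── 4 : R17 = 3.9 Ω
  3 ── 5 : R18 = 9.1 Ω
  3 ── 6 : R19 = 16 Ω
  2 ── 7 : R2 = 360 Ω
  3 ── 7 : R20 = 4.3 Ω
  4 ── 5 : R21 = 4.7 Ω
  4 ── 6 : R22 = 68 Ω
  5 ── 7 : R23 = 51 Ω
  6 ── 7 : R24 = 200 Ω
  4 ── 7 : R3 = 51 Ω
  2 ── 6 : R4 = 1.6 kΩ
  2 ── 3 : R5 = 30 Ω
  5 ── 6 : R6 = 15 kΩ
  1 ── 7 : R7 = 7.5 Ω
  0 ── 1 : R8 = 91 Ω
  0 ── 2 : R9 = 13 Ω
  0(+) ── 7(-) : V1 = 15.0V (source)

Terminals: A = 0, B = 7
Nodal analysis, taking node 7 as the 0 V reference.
Source V1 fixes V_0 = 15 V.
KCL at each unknown node (sum of currents leaving = 0; resistances in Ω):
  Node 1: (V_1 - 0)/7.5 + (V_1 - 15)/91 + (V_1 - V_2)/15 + (V_1 - V_4)/3300 + (V_1 - V_5)/200 = 0
  Node 2: (V_2 - 0)/360 + (V_2 - V_6)/1600 + (V_2 - V_3)/30 + (V_2 - 15)/13 + (V_2 - V_1)/15 + (V_2 - V_5)/91000 = 0
  Node 3: (V_3 - V_2)/30 + (V_3 - V_4)/3.9 + (V_3 - V_5)/9.1 + (V_3 - V_6)/16 + (V_3 - 0)/4.3 = 0
  Node 4: (V_4 - 0)/51 + (V_4 - 15)/3000 + (V_4 - V_1)/3300 + (V_4 - V_3)/3.9 + (V_4 - V_5)/4.7 + (V_4 - V_6)/68 = 0
  Node 5: (V_5 - V_6)/15000 + (V_5 - 15)/20000 + (V_5 - V_1)/200 + (V_5 - V_2)/91000 + (V_5 - V_3)/9.1 + (V_5 - V_4)/4.7 + (V_5 - 0)/51 = 0
  Node 6: (V_6 - V_2)/1600 + (V_6 - V_5)/15000 + (V_6 - 15)/82000 + (V_6 - V_3)/16 + (V_6 - V_4)/68 + (V_6 - 0)/200 = 0
Collecting terms (coefficients in siemens):
  0.2163·V_1 - 0.06667·V_2 - 0.000303·V_4 - 0.005·V_5 = 0.1648
  0.1803·V_2 - 0.06667·V_1 - 0.03333·V_3 - 0.00001099·V_5 - 0.000625·V_6 = 1.154
  0.6947·V_3 - 0.03333·V_2 - 0.2564·V_4 - 0.1099·V_5 - 0.0625·V_6 = 0
  0.5041·V_4 - 0.000303·V_1 - 0.2564·V_3 - 0.2128·V_5 - 0.01471·V_6 = 0.005
  0.3474·V_5 - 0.005·V_1 - 0.00001099·V_2 - 0.1099·V_3 - 0.2128·V_4 - 0.00006667·V_6 = 0.00075
  0.08291·V_6 - 0.000625·V_2 - 0.0625·V_3 - 0.01471·V_4 - 0.00006667·V_5 = 0.0001829
Solving these 6 simultaneous equations (Gaussian elimination) gives:
  V_1 = 3.169 V, V_2 = 7.741 V, V_3 = 0.9091 V, V_4 = 0.8661 V
  V_5 = 0.8662 V, V_6 = 0.9002 V
I_R24 = (V_6 - V_7)/R24 = (0.9002 - 0)/200 = 0.004501 A
P_R24 = I_R24² × R24 = (0.004501)² × 200 = 0.004052 W

Final answer: 0.004052 W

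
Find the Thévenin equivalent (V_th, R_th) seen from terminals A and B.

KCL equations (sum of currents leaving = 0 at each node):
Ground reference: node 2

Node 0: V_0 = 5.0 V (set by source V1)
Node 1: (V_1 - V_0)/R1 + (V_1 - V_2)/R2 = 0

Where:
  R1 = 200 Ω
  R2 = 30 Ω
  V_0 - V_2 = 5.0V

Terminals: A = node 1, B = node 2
Step 1 — V_th is the open-circuit voltage V_A - V_B (nothing connected across the terminals).
Nodal analysis, taking node 2 as the 0 V reference.
Source V1 fixes V_0 = 5 V.
KCL at each unknown node (sum of currents leaving = 0; resistances in Ω):
  Node 1: (V_1 - 5)/200 + (V_1 - 0)/30 = 0
Collecting terms: 0.03833 × V_1 = 0.025  =>  V_1 = 0.6522 V
V_th = V_1 - V_2 = 0.6522 - 0 = 0.6522 V
Step 2 — R_th: zero the source — replace V1 by a short circuit (node 2 merges into node 0) — and find the resistance seen between A (node 1) and B (node 0).
Reduce the network between node 1 (A) and node 0 (B) by series/parallel combination:
  Rp1 = R1 ‖ R2 (parallel, both between nodes 0 and 1) = 1/(1/200 + 1/30) = 26.09 Ω
R_th = 26.09 Ω

Final answer: V_th = 0.6522 V, R_th = 26.09 Ω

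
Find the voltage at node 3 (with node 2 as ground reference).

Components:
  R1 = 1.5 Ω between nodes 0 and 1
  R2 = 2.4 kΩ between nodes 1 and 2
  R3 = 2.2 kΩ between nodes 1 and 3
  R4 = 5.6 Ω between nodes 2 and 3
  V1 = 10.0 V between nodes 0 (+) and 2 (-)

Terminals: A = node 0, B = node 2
Nodal analysis, taking node 2 as the 0 V reference.
Source V1 fixes V_0 = 10 V.
KCL at each unknown node (sum of currents leaving = 0; resistances in Ω):
  Node 1: (V_1 - 10)/1.5 + (V_1 - 0)/2400 + (V_1 - V_3)/2200 = 0
  Node 3: (V_3 - V_1)/2200 + (V_3 - 0)/5.6 = 0
Collecting terms (coefficients in siemens):
  0.6675·V_1 - 0.0004545·V_3 = 6.667
  0.179·V_3 - 0.0004545·V_1 = 0
Determinant D = (0.6675)(0.179) - (-0.0004545)(-0.0004545) = 0.1195
V_1 = [(6.667)(0.179) - (-0.0004545)(0)]/D = 9.987 V
V_3 = [(0.6675)(0) - (6.667)(-0.0004545)]/D = 0.02536 V
The requested potential is V_3 = 0.02536 V.

Final answer: V_3 = 0.02536 V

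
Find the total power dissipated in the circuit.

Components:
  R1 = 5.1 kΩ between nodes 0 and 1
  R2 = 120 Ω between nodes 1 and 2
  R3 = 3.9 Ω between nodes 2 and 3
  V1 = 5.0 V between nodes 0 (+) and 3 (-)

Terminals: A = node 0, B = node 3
Nodal analysis, taking node 3 as the 0 V reference.
Source V1 fixes V_0 = 5 V.
KCL at each unknown node (sum of currents leaving = 0; resistances in Ω):
  Node 1: (V_1 - 5)/5100 + (V_1 - V_2)/120 = 0
  Node 2: (V_2 - V_1)/120 + (V_2 - 0)/3.9 = 0
Collecting terms (coefficients in siemens):
  0.008529·V_1 - 0.008333·V_2 = 0.0009804
  0.2647·V_2 - 0.008333·V_1 = 0
Determinant D = (0.008529)(0.2647) - (-0.008333)(-0.008333) = 0.002189
V_1 = [(0.0009804)(0.2647) - (-0.008333)(0)]/D = 0.1186 V
V_2 = [(0.008529)(0) - (0.0009804)(-0.008333)]/D = 0.003733 V
Power in each resistor, P = (ΔV)²/R:
  P_R1 = (5 - 0.1186)²/5100 = 0.004672 W
  P_R2 = (0.1186 - 0.003733)²/120 = 0.0001099 W
  P_R3 = (0.003733 - 0)²/3.9 = 0.000003573 W
P_total = P_R1 + P_R2 + P_R3 = 0.004786 W

Final answer: 0.004786 W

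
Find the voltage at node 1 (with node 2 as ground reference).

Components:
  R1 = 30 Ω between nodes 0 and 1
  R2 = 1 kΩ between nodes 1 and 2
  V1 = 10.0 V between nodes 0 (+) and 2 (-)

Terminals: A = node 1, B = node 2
Nodal analysis, taking node 2 as the 0 V reference.
Source V1 fixes V_0 = 10 V.
KCL at each unknown node (sum of currents leaving = 0; resistances in Ω):
  Node 1: (V_1 - 10)/30 + (V_1 - 0)/1000 = 0
Collecting terms: 0.03433 × V_1 = 0.3333  =>  V_1 = 9.709 V
The requested potential is V_1 = 9.709 V.

Final answer: V_1 = 9.709 V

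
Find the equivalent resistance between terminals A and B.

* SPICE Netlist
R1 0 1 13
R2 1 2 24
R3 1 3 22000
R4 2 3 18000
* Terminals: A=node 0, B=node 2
Reduce the network between node 0 (A) and node 2 (B) by series/parallel combination:
  Rs1 = R3 + R4 (series, joined only at node 3) = 22000 + 18000 = 40000 Ω
  Rp1 = R2 ‖ Rs1 (parallel, both between nodes 1 and 2) = 1/(1/24 + 1/40000) = 23.99 Ω
  Rs2 = R1 + Rp1 (series, joined only at node 1) = 13 + 23.99 = 36.99 Ω
R_eq = 36.99 Ω

Final answer: 36.99 Ω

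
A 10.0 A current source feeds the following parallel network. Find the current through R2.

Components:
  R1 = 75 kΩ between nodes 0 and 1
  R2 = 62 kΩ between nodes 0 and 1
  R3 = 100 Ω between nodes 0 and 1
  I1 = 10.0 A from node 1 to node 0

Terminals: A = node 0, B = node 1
All resistors sit directly between nodes 0 and 1, so they are in parallel and share one voltage V; the full source current 10 A splits among them.
1/R_par = 1/75000 + 1/62000 + 1/100 = 0.01003 S  =>  R_par = 99.71 Ω
V = I × R_par = 10 × 99.71 = 997.1 V
I_R2 = V/R2 = 997.1/62000 = 0.01608 A

Final answer: 0.01608 A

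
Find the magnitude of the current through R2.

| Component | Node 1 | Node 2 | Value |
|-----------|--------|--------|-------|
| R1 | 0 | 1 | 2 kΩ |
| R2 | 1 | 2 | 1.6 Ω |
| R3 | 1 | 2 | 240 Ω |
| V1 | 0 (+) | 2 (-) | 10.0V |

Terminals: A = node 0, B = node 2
Nodal analysis, taking node 2 as the 0 V reference.
Source V1 fixes V_0 = 10 V.
KCL at each unknown node (sum of currents leaving = 0; resistances in Ω):
  Node 1: (V_1 - 10)/2000 + (V_1 - 0)/1.6 + (V_1 - 0)/240 = 0
Collecting terms: 0.6297 × V_1 = 0.005  =>  V_1 = 0.007941 V
I_R2 = (V_1 - V_2)/R2 = (0.007941 - 0)/1.6 = 0.004963 A
|I_R2| = 0.004963 A

Final answer: |I_R2| = 0.004963 A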